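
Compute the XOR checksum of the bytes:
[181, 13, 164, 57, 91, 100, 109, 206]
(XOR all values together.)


XOR chain: 181 ^ 13 ^ 164 ^ 57 ^ 91 ^ 100 ^ 109 ^ 206 = 185

185


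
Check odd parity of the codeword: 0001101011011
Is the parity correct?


Number of 1s: 7

Yes, parity is correct (7 ones)


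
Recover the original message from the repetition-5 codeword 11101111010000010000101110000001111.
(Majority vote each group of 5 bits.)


Groups: 11101, 11101, 00000, 10000, 10111, 00000, 01111
Majority votes: 1100101

1100101


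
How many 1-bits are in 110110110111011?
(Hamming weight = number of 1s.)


Counting 1s in 110110110111011

11


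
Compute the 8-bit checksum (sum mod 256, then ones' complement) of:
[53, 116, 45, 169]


Sum = 383 mod 256 = 127
Complement = 128

128


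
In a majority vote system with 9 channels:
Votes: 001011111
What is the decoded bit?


Ones: 6 out of 9
Threshold: 5

1 (6/9 voted 1)


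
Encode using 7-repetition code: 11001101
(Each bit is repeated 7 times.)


Each bit -> 7 copies

11111111111111000000000000001111111111111100000001111111


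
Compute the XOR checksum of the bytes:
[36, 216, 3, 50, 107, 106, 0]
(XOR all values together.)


XOR chain: 36 ^ 216 ^ 3 ^ 50 ^ 107 ^ 106 ^ 0 = 204

204


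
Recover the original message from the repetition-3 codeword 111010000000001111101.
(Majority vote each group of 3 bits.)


Groups: 111, 010, 000, 000, 001, 111, 101
Majority votes: 1000011

1000011


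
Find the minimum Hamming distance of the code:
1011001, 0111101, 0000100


Comparing all pairs, minimum distance: 3
Can detect 2 errors, correct 1 errors

3


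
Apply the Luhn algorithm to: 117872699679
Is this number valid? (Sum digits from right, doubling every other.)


Luhn sum = 64
64 mod 10 = 4

Invalid (Luhn sum mod 10 = 4)


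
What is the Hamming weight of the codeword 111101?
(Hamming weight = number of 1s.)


Counting 1s in 111101

5


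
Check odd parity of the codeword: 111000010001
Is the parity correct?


Number of 1s: 5

Yes, parity is correct (5 ones)


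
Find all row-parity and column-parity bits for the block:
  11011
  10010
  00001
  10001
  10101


Row parities: 00101
Column parities: 01100

Row P: 00101, Col P: 01100, Corner: 0


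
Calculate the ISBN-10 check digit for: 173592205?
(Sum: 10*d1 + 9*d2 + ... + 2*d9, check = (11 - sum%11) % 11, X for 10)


Weighted sum: 214
214 mod 11 = 5

Check digit: 6


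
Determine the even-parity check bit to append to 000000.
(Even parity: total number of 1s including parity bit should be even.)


Number of 1s in data: 0
Parity bit: 0

0


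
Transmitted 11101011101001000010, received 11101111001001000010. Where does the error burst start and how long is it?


XOR: 00000100100000000000

Burst at position 5, length 4


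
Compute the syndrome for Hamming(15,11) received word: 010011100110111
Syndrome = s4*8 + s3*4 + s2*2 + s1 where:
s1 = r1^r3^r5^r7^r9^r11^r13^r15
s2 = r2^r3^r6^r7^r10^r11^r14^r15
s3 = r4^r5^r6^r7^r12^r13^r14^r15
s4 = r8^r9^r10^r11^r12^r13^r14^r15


s1=1, s2=1, s3=0, s4=1

Syndrome = 11 (error at position 11)


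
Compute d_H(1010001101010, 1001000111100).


XOR: 0011001010110
Count of 1s: 6

6


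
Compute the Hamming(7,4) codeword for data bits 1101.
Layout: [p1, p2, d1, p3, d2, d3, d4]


Parity bits: p1=1, p2=0, p3=0

1010101


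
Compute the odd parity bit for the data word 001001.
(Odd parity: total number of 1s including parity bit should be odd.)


Number of 1s in data: 2
Parity bit: 1

1


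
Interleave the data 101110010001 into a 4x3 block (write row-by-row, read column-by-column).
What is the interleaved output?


Matrix:
  101
  110
  010
  001
Read columns: 110001101001

110001101001


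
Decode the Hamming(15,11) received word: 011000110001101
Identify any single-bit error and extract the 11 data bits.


Syndrome = 0: no error detected

Data: 10010001101 (no errors)


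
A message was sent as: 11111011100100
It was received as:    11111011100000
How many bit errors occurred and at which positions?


XOR: 00000000000100

1 error(s) at position(s): 11


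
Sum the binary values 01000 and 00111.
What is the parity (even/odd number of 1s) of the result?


01000 = 8
00111 = 7
Sum = 15 = 1111
1s count = 4

even parity (4 ones in 1111)


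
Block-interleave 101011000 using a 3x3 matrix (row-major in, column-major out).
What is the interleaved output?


Matrix:
  101
  011
  000
Read columns: 100010110

100010110


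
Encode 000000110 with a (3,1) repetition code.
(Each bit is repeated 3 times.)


Each bit -> 3 copies

000000000000000000111111000


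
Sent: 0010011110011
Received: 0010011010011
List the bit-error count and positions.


XOR: 0000000100000

1 error(s) at position(s): 7


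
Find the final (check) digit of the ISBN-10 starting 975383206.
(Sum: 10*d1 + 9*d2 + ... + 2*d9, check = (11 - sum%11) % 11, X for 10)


Weighted sum: 297
297 mod 11 = 0

Check digit: 0


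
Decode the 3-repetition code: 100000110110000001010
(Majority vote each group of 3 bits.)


Groups: 100, 000, 110, 110, 000, 001, 010
Majority votes: 0011000

0011000


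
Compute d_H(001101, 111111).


XOR: 110010
Count of 1s: 3

3


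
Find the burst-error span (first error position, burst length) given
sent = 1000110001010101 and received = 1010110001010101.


XOR: 0010000000000000

Burst at position 2, length 1


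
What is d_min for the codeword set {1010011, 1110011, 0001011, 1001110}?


Comparing all pairs, minimum distance: 1
Can detect 0 errors, correct 0 errors

1


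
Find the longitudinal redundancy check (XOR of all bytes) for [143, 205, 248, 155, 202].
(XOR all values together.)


XOR chain: 143 ^ 205 ^ 248 ^ 155 ^ 202 = 235

235


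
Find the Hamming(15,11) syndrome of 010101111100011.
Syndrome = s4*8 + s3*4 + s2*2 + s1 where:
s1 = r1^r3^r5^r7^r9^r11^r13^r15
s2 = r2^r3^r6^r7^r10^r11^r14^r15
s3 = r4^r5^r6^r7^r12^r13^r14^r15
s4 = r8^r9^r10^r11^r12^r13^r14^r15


s1=1, s2=0, s3=1, s4=1

Syndrome = 13 (error at position 13)


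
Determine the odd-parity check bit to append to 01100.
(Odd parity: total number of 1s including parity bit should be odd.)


Number of 1s in data: 2
Parity bit: 1

1


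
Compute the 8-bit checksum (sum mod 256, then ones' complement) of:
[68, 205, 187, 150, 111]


Sum = 721 mod 256 = 209
Complement = 46

46


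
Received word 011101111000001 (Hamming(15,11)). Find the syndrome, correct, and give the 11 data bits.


Syndrome = 10: error at position 10

Data: 10111100001 (corrected bit 10)


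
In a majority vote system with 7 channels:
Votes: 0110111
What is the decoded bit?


Ones: 5 out of 7
Threshold: 4

1 (5/7 voted 1)


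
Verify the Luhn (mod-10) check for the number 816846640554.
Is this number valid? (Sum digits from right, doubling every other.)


Luhn sum = 50
50 mod 10 = 0

Valid (Luhn sum mod 10 = 0)


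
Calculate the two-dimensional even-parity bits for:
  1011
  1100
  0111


Row parities: 101
Column parities: 0000

Row P: 101, Col P: 0000, Corner: 0


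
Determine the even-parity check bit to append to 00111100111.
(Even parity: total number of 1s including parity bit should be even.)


Number of 1s in data: 7
Parity bit: 1

1


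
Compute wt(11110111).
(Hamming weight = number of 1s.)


Counting 1s in 11110111

7


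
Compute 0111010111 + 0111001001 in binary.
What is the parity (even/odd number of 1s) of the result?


0111010111 = 471
0111001001 = 457
Sum = 928 = 1110100000
1s count = 4

even parity (4 ones in 1110100000)


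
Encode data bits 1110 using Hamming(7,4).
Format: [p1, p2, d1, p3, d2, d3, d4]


Parity bits: p1=0, p2=0, p3=0

0010110


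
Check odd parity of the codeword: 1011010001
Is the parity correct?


Number of 1s: 5

Yes, parity is correct (5 ones)


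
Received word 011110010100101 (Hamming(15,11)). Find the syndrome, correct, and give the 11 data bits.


Syndrome = 0: no error detected

Data: 11000100101 (no errors)


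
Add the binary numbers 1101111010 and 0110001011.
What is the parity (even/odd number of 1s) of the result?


1101111010 = 890
0110001011 = 395
Sum = 1285 = 10100000101
1s count = 4

even parity (4 ones in 10100000101)


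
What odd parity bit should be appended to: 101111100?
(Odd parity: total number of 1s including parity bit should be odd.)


Number of 1s in data: 6
Parity bit: 1

1


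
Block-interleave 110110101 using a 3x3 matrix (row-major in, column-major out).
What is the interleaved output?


Matrix:
  110
  110
  101
Read columns: 111110001

111110001


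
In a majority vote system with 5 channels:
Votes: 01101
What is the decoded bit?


Ones: 3 out of 5
Threshold: 3

1 (3/5 voted 1)


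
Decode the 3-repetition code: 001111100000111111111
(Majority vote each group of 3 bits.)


Groups: 001, 111, 100, 000, 111, 111, 111
Majority votes: 0100111

0100111


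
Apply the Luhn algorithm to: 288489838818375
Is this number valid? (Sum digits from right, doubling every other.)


Luhn sum = 92
92 mod 10 = 2

Invalid (Luhn sum mod 10 = 2)


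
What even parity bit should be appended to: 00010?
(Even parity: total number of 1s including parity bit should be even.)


Number of 1s in data: 1
Parity bit: 1

1


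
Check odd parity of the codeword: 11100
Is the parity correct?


Number of 1s: 3

Yes, parity is correct (3 ones)


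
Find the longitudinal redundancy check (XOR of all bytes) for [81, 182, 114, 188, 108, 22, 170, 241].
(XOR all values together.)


XOR chain: 81 ^ 182 ^ 114 ^ 188 ^ 108 ^ 22 ^ 170 ^ 241 = 8

8


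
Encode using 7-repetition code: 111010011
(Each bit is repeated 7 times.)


Each bit -> 7 copies

111111111111111111111000000011111110000000000000011111111111111


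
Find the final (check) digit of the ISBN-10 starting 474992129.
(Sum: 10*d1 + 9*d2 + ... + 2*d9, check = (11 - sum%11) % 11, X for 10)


Weighted sum: 290
290 mod 11 = 4

Check digit: 7


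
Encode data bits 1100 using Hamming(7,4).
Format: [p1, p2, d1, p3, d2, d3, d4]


Parity bits: p1=0, p2=1, p3=1

0111100


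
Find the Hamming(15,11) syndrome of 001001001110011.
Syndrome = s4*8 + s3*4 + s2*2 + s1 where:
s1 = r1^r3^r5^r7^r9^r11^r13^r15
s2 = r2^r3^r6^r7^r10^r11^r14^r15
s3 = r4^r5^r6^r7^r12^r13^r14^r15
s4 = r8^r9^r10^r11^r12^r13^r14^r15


s1=0, s2=0, s3=1, s4=1

Syndrome = 12 (error at position 12)


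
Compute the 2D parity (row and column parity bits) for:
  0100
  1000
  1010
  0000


Row parities: 1100
Column parities: 0110

Row P: 1100, Col P: 0110, Corner: 0


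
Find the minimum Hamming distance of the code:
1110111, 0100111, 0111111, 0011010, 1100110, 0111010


Comparing all pairs, minimum distance: 1
Can detect 0 errors, correct 0 errors

1


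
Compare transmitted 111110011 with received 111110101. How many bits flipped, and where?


XOR: 000000110

2 error(s) at position(s): 6, 7


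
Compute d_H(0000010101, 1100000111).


XOR: 1100010010
Count of 1s: 4

4


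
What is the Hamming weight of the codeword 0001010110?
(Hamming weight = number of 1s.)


Counting 1s in 0001010110

4


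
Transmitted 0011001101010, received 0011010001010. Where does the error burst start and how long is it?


XOR: 0000011100000

Burst at position 5, length 3


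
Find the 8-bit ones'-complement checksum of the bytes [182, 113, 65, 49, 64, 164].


Sum = 637 mod 256 = 125
Complement = 130

130


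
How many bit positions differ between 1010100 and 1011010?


XOR: 0001110
Count of 1s: 3

3


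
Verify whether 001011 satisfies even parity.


Number of 1s: 3

No, parity error (3 ones)


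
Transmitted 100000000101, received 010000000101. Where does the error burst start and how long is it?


XOR: 110000000000

Burst at position 0, length 2


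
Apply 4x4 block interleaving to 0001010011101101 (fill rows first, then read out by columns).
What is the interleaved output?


Matrix:
  0001
  0100
  1110
  1101
Read columns: 0011011100101001

0011011100101001


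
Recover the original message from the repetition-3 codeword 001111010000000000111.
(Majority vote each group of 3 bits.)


Groups: 001, 111, 010, 000, 000, 000, 111
Majority votes: 0100001

0100001


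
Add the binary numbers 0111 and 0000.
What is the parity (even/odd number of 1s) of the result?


0111 = 7
0000 = 0
Sum = 7 = 111
1s count = 3

odd parity (3 ones in 111)


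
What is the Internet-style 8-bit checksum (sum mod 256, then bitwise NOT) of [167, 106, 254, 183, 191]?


Sum = 901 mod 256 = 133
Complement = 122

122


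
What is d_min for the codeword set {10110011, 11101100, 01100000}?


Comparing all pairs, minimum distance: 3
Can detect 2 errors, correct 1 errors

3


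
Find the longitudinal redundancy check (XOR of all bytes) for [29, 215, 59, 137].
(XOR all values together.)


XOR chain: 29 ^ 215 ^ 59 ^ 137 = 120

120


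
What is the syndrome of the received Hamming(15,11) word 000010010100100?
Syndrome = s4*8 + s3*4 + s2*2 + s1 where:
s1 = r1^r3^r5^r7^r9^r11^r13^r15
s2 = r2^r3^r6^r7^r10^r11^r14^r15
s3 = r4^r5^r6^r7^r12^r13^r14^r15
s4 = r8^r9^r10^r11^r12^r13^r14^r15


s1=0, s2=1, s3=0, s4=1

Syndrome = 10 (error at position 10)


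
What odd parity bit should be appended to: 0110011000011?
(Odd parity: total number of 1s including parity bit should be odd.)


Number of 1s in data: 6
Parity bit: 1

1


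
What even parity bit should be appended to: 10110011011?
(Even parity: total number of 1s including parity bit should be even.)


Number of 1s in data: 7
Parity bit: 1

1


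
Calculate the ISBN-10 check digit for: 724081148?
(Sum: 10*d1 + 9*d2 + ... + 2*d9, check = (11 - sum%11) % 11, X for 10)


Weighted sum: 205
205 mod 11 = 7

Check digit: 4


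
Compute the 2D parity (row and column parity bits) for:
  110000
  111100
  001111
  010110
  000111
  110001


Row parities: 000111
Column parities: 100011

Row P: 000111, Col P: 100011, Corner: 1


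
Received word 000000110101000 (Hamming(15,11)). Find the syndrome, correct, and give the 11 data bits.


Syndrome = 9: error at position 9

Data: 00011101000 (corrected bit 9)


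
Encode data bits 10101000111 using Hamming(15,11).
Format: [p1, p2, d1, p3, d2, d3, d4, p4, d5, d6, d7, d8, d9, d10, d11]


Parity bits: p1=0, p2=0, p3=0, p4=0

001001001000111


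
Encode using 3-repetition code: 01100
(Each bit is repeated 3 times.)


Each bit -> 3 copies

000111111000000


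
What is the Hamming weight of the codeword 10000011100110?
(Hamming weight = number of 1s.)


Counting 1s in 10000011100110

6


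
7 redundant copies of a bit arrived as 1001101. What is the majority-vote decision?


Ones: 4 out of 7
Threshold: 4

1 (4/7 voted 1)


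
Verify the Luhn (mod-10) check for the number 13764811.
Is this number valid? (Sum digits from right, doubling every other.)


Luhn sum = 35
35 mod 10 = 5

Invalid (Luhn sum mod 10 = 5)


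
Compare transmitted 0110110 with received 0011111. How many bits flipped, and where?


XOR: 0101001

3 error(s) at position(s): 1, 3, 6


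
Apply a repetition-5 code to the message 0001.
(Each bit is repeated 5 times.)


Each bit -> 5 copies

00000000000000011111


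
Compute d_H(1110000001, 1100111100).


XOR: 0010111101
Count of 1s: 6

6


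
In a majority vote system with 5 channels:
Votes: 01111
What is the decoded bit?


Ones: 4 out of 5
Threshold: 3

1 (4/5 voted 1)


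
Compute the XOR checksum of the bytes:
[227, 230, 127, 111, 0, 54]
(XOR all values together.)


XOR chain: 227 ^ 230 ^ 127 ^ 111 ^ 0 ^ 54 = 35

35


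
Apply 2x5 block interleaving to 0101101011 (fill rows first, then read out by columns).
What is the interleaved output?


Matrix:
  01011
  01011
Read columns: 0011001111

0011001111


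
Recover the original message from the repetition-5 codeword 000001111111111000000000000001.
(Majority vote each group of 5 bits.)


Groups: 00000, 11111, 11111, 00000, 00000, 00001
Majority votes: 011000

011000


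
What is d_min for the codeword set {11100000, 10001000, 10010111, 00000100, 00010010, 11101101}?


Comparing all pairs, minimum distance: 3
Can detect 2 errors, correct 1 errors

3


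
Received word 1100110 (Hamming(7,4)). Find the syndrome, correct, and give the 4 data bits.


Syndrome = 0: no error detected

Data: 0110 (no errors)


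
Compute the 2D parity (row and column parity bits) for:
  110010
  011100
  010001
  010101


Row parities: 1101
Column parities: 101010

Row P: 1101, Col P: 101010, Corner: 1


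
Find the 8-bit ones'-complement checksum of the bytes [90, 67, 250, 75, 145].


Sum = 627 mod 256 = 115
Complement = 140

140


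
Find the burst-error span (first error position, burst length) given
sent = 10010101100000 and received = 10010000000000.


XOR: 00000101100000

Burst at position 5, length 4


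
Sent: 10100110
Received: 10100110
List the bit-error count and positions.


XOR: 00000000

0 errors (received matches sent)


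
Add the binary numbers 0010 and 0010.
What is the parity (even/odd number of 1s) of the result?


0010 = 2
0010 = 2
Sum = 4 = 100
1s count = 1

odd parity (1 ones in 100)


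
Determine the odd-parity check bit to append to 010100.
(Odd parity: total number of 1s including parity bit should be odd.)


Number of 1s in data: 2
Parity bit: 1

1


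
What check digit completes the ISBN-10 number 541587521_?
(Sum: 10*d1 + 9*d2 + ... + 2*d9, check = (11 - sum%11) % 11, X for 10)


Weighted sum: 240
240 mod 11 = 9

Check digit: 2


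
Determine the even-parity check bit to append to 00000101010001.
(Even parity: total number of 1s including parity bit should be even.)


Number of 1s in data: 4
Parity bit: 0

0


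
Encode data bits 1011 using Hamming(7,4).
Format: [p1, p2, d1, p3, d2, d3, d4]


Parity bits: p1=0, p2=1, p3=0

0110011


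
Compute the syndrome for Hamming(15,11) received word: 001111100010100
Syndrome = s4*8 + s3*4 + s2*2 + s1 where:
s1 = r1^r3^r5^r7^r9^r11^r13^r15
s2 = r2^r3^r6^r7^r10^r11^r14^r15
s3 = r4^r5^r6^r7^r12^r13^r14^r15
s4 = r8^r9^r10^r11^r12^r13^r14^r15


s1=1, s2=0, s3=1, s4=0

Syndrome = 5 (error at position 5)


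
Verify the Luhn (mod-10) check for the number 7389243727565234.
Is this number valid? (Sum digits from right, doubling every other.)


Luhn sum = 76
76 mod 10 = 6

Invalid (Luhn sum mod 10 = 6)


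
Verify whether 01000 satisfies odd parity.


Number of 1s: 1

Yes, parity is correct (1 ones)


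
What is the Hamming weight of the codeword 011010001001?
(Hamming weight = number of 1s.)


Counting 1s in 011010001001

5


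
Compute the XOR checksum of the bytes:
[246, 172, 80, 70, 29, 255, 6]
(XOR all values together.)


XOR chain: 246 ^ 172 ^ 80 ^ 70 ^ 29 ^ 255 ^ 6 = 168

168


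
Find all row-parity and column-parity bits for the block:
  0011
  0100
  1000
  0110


Row parities: 0110
Column parities: 1001

Row P: 0110, Col P: 1001, Corner: 0


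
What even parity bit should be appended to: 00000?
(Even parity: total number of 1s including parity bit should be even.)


Number of 1s in data: 0
Parity bit: 0

0


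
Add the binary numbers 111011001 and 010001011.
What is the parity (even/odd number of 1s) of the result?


111011001 = 473
010001011 = 139
Sum = 612 = 1001100100
1s count = 4

even parity (4 ones in 1001100100)


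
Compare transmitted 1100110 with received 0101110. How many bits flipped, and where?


XOR: 1001000

2 error(s) at position(s): 0, 3


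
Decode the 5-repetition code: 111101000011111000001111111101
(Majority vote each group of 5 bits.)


Groups: 11110, 10000, 11111, 00000, 11111, 11101
Majority votes: 101011

101011


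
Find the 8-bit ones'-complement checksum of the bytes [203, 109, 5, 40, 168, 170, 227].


Sum = 922 mod 256 = 154
Complement = 101

101


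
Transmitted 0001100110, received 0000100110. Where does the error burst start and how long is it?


XOR: 0001000000

Burst at position 3, length 1


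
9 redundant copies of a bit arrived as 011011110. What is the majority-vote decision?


Ones: 6 out of 9
Threshold: 5

1 (6/9 voted 1)


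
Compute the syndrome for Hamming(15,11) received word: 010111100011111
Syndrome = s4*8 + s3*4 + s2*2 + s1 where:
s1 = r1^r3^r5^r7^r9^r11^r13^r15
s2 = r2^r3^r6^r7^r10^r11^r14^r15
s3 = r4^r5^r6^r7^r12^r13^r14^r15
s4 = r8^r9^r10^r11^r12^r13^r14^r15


s1=1, s2=0, s3=0, s4=1

Syndrome = 9 (error at position 9)


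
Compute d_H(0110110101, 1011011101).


XOR: 1101101000
Count of 1s: 5

5


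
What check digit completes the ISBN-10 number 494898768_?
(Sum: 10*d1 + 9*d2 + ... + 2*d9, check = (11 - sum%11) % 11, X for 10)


Weighted sum: 365
365 mod 11 = 2

Check digit: 9


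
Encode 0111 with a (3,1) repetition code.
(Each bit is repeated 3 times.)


Each bit -> 3 copies

000111111111


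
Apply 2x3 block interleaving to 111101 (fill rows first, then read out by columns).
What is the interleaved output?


Matrix:
  111
  101
Read columns: 111011

111011


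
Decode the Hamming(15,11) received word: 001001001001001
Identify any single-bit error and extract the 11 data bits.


Syndrome = 15: error at position 15

Data: 10101001000 (corrected bit 15)


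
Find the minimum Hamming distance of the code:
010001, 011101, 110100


Comparing all pairs, minimum distance: 2
Can detect 1 errors, correct 0 errors

2


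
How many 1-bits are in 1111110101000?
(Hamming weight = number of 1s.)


Counting 1s in 1111110101000

8


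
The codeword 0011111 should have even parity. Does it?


Number of 1s: 5

No, parity error (5 ones)


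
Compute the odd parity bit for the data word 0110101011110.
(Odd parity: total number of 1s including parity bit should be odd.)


Number of 1s in data: 8
Parity bit: 1

1


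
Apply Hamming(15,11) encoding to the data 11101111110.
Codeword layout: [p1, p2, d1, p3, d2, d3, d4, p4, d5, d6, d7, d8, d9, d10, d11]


Parity bits: p1=1, p2=1, p3=1, p4=0

111111001111110


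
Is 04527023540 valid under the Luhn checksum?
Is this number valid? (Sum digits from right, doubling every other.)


Luhn sum = 45
45 mod 10 = 5

Invalid (Luhn sum mod 10 = 5)


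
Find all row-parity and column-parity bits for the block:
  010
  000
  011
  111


Row parities: 1001
Column parities: 110

Row P: 1001, Col P: 110, Corner: 0


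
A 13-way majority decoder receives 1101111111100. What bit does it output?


Ones: 10 out of 13
Threshold: 7

1 (10/13 voted 1)


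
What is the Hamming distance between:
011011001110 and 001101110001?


XOR: 010110111111
Count of 1s: 9

9


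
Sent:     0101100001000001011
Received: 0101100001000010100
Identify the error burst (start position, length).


XOR: 0000000000000011111

Burst at position 14, length 5


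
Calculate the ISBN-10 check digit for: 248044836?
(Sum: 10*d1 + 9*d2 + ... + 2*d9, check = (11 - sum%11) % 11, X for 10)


Weighted sum: 217
217 mod 11 = 8

Check digit: 3


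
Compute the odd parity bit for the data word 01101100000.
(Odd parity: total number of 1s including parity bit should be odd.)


Number of 1s in data: 4
Parity bit: 1

1


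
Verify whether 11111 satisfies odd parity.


Number of 1s: 5

Yes, parity is correct (5 ones)


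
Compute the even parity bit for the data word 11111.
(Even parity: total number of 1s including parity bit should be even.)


Number of 1s in data: 5
Parity bit: 1

1


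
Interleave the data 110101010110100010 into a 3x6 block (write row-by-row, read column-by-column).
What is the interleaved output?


Matrix:
  110101
  010110
  100010
Read columns: 101110000110011100

101110000110011100


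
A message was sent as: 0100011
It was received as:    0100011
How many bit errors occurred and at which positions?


XOR: 0000000

0 errors (received matches sent)


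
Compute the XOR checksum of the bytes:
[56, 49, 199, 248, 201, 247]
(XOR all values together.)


XOR chain: 56 ^ 49 ^ 199 ^ 248 ^ 201 ^ 247 = 8

8


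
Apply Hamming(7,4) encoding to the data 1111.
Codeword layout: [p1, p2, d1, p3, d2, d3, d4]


Parity bits: p1=1, p2=1, p3=1

1111111


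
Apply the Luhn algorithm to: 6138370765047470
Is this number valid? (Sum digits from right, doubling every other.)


Luhn sum = 64
64 mod 10 = 4

Invalid (Luhn sum mod 10 = 4)


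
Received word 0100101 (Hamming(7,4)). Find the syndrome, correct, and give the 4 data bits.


Syndrome = 0: no error detected

Data: 0101 (no errors)


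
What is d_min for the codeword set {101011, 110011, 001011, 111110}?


Comparing all pairs, minimum distance: 1
Can detect 0 errors, correct 0 errors

1


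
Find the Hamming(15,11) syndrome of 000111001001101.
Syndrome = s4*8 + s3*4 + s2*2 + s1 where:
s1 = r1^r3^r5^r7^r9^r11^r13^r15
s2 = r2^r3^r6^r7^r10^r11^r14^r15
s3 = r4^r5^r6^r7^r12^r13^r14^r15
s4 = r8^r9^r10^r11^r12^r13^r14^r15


s1=0, s2=0, s3=0, s4=0

Syndrome = 0 (no error)


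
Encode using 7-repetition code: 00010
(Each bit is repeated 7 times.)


Each bit -> 7 copies

00000000000000000000011111110000000


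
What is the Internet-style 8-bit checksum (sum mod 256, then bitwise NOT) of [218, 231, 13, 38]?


Sum = 500 mod 256 = 244
Complement = 11

11


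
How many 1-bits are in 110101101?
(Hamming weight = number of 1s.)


Counting 1s in 110101101

6


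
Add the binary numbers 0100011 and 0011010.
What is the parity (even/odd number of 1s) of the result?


0100011 = 35
0011010 = 26
Sum = 61 = 111101
1s count = 5

odd parity (5 ones in 111101)


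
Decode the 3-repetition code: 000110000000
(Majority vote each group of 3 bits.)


Groups: 000, 110, 000, 000
Majority votes: 0100

0100


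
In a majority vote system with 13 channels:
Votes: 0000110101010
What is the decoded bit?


Ones: 5 out of 13
Threshold: 7

0 (5/13 voted 1)


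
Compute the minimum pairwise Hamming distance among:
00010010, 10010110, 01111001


Comparing all pairs, minimum distance: 2
Can detect 1 errors, correct 0 errors

2


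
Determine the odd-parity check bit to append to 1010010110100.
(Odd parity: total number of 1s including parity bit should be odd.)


Number of 1s in data: 6
Parity bit: 1

1


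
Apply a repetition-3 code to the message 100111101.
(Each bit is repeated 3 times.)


Each bit -> 3 copies

111000000111111111111000111


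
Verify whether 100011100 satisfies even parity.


Number of 1s: 4

Yes, parity is correct (4 ones)


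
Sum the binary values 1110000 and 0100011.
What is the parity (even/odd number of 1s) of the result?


1110000 = 112
0100011 = 35
Sum = 147 = 10010011
1s count = 4

even parity (4 ones in 10010011)


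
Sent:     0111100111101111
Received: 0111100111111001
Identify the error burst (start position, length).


XOR: 0000000000010110

Burst at position 11, length 4


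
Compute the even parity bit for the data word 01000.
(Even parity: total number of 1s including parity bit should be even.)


Number of 1s in data: 1
Parity bit: 1

1


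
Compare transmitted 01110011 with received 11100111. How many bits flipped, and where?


XOR: 10010100

3 error(s) at position(s): 0, 3, 5


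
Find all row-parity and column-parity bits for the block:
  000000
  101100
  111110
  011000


Row parities: 0110
Column parities: 001010

Row P: 0110, Col P: 001010, Corner: 0


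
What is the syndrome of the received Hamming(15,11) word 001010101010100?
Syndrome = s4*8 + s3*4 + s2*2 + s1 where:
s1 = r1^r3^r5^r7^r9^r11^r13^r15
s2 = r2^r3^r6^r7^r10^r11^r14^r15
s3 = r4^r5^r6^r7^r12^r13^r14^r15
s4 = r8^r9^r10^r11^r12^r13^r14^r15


s1=0, s2=1, s3=1, s4=1

Syndrome = 14 (error at position 14)


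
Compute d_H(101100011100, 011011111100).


XOR: 110111100000
Count of 1s: 6

6


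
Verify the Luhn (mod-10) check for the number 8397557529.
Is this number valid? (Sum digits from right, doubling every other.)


Luhn sum = 55
55 mod 10 = 5

Invalid (Luhn sum mod 10 = 5)


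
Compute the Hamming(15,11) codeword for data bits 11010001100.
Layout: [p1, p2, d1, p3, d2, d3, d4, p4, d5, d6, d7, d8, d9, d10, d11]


Parity bits: p1=0, p2=0, p3=0, p4=0

001010100001100


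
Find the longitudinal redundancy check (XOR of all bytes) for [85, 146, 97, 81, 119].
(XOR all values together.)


XOR chain: 85 ^ 146 ^ 97 ^ 81 ^ 119 = 128

128


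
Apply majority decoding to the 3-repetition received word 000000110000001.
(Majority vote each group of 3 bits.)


Groups: 000, 000, 110, 000, 001
Majority votes: 00100

00100


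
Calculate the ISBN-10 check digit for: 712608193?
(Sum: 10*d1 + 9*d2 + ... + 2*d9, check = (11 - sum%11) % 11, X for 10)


Weighted sum: 214
214 mod 11 = 5

Check digit: 6


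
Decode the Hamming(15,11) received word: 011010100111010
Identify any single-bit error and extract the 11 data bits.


Syndrome = 0: no error detected

Data: 11010111010 (no errors)


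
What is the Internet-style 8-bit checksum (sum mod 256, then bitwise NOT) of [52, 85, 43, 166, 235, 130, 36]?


Sum = 747 mod 256 = 235
Complement = 20

20


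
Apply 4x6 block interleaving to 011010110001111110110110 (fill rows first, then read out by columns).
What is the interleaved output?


Matrix:
  011010
  110001
  111110
  110110
Read columns: 011111111010001110110100

011111111010001110110100


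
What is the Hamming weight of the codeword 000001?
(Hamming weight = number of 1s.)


Counting 1s in 000001

1


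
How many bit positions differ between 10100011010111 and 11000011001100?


XOR: 01100000011011
Count of 1s: 6

6


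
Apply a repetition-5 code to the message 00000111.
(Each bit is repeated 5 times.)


Each bit -> 5 copies

0000000000000000000000000111111111111111


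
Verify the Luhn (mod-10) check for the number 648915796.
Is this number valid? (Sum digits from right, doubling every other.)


Luhn sum = 55
55 mod 10 = 5

Invalid (Luhn sum mod 10 = 5)


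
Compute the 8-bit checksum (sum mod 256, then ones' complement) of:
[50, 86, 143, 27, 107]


Sum = 413 mod 256 = 157
Complement = 98

98


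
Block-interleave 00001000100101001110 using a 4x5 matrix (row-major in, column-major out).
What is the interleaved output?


Matrix:
  00001
  00010
  01010
  01110
Read columns: 00000011000101111000

00000011000101111000


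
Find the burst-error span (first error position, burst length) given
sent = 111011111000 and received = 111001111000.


XOR: 000010000000

Burst at position 4, length 1


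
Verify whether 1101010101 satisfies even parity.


Number of 1s: 6

Yes, parity is correct (6 ones)


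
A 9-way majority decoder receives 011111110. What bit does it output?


Ones: 7 out of 9
Threshold: 5

1 (7/9 voted 1)


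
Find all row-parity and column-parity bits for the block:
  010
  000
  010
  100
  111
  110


Row parities: 101110
Column parities: 101

Row P: 101110, Col P: 101, Corner: 0


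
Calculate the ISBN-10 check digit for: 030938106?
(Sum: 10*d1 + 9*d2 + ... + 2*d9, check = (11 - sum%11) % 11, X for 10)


Weighted sum: 164
164 mod 11 = 10

Check digit: 1


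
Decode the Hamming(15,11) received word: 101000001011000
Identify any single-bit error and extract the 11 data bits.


Syndrome = 12: error at position 12

Data: 10001010000 (corrected bit 12)


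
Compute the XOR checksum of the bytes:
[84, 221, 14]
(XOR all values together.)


XOR chain: 84 ^ 221 ^ 14 = 135

135


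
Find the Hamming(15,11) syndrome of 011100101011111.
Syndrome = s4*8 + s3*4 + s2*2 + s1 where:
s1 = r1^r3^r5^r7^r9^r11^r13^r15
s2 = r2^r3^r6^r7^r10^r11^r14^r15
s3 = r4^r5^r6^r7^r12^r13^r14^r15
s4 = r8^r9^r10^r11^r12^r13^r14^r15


s1=0, s2=0, s3=0, s4=0

Syndrome = 0 (no error)


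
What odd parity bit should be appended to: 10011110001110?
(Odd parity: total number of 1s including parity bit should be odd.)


Number of 1s in data: 8
Parity bit: 1

1


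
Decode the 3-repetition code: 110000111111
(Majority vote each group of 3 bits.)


Groups: 110, 000, 111, 111
Majority votes: 1011

1011


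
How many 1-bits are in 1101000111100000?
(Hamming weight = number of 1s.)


Counting 1s in 1101000111100000

7


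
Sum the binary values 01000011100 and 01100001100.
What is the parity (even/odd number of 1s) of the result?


01000011100 = 540
01100001100 = 780
Sum = 1320 = 10100101000
1s count = 4

even parity (4 ones in 10100101000)


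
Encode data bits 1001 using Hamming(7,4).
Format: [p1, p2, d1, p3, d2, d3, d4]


Parity bits: p1=0, p2=0, p3=1

0011001


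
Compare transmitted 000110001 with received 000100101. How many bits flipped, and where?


XOR: 000010100

2 error(s) at position(s): 4, 6


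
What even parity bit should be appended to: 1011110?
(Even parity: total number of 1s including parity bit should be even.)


Number of 1s in data: 5
Parity bit: 1

1


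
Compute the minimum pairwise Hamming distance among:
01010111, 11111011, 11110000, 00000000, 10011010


Comparing all pairs, minimum distance: 3
Can detect 2 errors, correct 1 errors

3


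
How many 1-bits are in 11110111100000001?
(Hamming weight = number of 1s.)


Counting 1s in 11110111100000001

9


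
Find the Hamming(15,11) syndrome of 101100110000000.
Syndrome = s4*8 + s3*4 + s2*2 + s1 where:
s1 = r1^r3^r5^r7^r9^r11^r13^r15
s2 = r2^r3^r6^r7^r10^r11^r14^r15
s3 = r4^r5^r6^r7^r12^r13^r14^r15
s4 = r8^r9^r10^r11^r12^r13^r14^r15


s1=1, s2=0, s3=0, s4=1

Syndrome = 9 (error at position 9)


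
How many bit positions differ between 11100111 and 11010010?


XOR: 00110101
Count of 1s: 4

4


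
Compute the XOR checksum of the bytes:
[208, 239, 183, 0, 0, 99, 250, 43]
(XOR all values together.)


XOR chain: 208 ^ 239 ^ 183 ^ 0 ^ 0 ^ 99 ^ 250 ^ 43 = 58

58


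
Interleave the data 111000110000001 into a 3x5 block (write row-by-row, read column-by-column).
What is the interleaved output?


Matrix:
  11100
  01100
  00001
Read columns: 100110110000001

100110110000001


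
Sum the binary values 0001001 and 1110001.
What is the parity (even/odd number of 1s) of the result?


0001001 = 9
1110001 = 113
Sum = 122 = 1111010
1s count = 5

odd parity (5 ones in 1111010)


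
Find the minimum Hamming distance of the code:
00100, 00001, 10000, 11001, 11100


Comparing all pairs, minimum distance: 2
Can detect 1 errors, correct 0 errors

2


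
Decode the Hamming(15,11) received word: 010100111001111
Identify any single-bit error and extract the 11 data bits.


Syndrome = 0: no error detected

Data: 00011001111 (no errors)


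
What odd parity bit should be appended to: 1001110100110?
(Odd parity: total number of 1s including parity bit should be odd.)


Number of 1s in data: 7
Parity bit: 0

0


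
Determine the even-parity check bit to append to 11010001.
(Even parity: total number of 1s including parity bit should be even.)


Number of 1s in data: 4
Parity bit: 0

0


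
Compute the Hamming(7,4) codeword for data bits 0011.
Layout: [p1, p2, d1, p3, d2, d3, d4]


Parity bits: p1=1, p2=0, p3=0

1000011


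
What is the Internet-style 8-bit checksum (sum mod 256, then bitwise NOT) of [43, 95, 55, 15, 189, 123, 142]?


Sum = 662 mod 256 = 150
Complement = 105

105


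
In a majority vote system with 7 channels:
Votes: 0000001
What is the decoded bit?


Ones: 1 out of 7
Threshold: 4

0 (1/7 voted 1)


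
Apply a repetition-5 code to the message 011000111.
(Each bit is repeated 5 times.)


Each bit -> 5 copies

000001111111111000000000000000111111111111111


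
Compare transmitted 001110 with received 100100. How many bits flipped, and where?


XOR: 101010

3 error(s) at position(s): 0, 2, 4


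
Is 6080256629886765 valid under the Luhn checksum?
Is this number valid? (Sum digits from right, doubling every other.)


Luhn sum = 74
74 mod 10 = 4

Invalid (Luhn sum mod 10 = 4)


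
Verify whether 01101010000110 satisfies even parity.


Number of 1s: 6

Yes, parity is correct (6 ones)


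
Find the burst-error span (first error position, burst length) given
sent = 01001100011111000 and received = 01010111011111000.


XOR: 00011011000000000

Burst at position 3, length 5


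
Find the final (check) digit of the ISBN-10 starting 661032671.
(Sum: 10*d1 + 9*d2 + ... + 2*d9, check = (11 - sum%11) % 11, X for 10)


Weighted sum: 197
197 mod 11 = 10

Check digit: 1


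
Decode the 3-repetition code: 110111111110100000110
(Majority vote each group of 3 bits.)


Groups: 110, 111, 111, 110, 100, 000, 110
Majority votes: 1111001

1111001


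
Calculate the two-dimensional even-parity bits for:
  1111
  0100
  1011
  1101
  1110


Row parities: 01111
Column parities: 0011

Row P: 01111, Col P: 0011, Corner: 0


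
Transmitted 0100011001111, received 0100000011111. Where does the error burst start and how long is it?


XOR: 0000011010000

Burst at position 5, length 4


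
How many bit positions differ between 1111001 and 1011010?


XOR: 0100011
Count of 1s: 3

3


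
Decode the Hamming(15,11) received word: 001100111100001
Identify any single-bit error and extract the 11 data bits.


Syndrome = 4: error at position 4

Data: 10011100001 (corrected bit 4)


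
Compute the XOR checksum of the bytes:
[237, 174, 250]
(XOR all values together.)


XOR chain: 237 ^ 174 ^ 250 = 185

185


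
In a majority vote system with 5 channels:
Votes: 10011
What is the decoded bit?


Ones: 3 out of 5
Threshold: 3

1 (3/5 voted 1)


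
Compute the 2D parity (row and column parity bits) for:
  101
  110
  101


Row parities: 000
Column parities: 110

Row P: 000, Col P: 110, Corner: 0


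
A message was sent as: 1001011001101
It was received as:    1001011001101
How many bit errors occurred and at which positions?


XOR: 0000000000000

0 errors (received matches sent)


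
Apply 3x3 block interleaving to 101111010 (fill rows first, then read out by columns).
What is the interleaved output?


Matrix:
  101
  111
  010
Read columns: 110011110

110011110


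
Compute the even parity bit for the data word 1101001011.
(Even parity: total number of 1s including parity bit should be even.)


Number of 1s in data: 6
Parity bit: 0

0


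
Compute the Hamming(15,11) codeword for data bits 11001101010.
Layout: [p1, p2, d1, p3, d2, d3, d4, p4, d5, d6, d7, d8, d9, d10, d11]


Parity bits: p1=1, p2=1, p3=1, p4=0

111110001101010


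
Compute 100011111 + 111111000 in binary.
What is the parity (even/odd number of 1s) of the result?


100011111 = 287
111111000 = 504
Sum = 791 = 1100010111
1s count = 6

even parity (6 ones in 1100010111)


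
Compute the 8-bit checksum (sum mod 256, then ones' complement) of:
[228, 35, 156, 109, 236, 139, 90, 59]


Sum = 1052 mod 256 = 28
Complement = 227

227


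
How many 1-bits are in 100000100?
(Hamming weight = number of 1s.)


Counting 1s in 100000100

2


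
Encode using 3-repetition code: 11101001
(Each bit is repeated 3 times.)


Each bit -> 3 copies

111111111000111000000111


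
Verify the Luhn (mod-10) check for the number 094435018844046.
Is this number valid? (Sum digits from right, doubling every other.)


Luhn sum = 68
68 mod 10 = 8

Invalid (Luhn sum mod 10 = 8)
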